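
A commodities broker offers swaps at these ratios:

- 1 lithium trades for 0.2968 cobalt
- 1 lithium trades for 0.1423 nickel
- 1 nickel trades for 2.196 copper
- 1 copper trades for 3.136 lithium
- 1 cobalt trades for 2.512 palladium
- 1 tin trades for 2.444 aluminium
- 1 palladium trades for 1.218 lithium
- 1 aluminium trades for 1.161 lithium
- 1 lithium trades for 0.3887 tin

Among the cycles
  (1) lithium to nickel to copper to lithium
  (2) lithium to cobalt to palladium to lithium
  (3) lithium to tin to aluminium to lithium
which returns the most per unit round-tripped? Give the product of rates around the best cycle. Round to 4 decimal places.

(1) 0.1423 × 2.196 × 3.136 = 0.97997
(2) 0.2968 × 2.512 × 1.218 = 0.90809
(3) 0.3887 × 2.444 × 1.161 = 1.10293
Highest is cycle (3) at 1.1029 (>1, arbitrage).

1.1029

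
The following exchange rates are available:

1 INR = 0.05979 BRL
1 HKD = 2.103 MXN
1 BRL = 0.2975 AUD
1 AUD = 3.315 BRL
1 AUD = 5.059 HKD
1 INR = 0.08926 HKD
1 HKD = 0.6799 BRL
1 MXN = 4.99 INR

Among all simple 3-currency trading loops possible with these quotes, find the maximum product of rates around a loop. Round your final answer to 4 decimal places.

1.0233

HKD→BRL→AUD→HKD: 0.6799 × 0.2975 × 5.059 = 1.02329
HKD→MXN→INR→HKD: 2.103 × 4.99 × 0.08926 = 0.93669
Maximum is HKD→BRL→AUD→HKD at 1.0233; arbitrage exists.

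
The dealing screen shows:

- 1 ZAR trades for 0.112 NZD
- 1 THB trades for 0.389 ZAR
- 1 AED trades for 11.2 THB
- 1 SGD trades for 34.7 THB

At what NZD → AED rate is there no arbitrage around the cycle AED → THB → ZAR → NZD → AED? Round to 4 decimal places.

2.0493

Known legs of the cycle: 11.2 × 0.389 × 0.112 = 0.4879616
For no arbitrage the full-cycle product must be 1, so the missing rate is 1 / 0.4879616 ≈ 2.049342.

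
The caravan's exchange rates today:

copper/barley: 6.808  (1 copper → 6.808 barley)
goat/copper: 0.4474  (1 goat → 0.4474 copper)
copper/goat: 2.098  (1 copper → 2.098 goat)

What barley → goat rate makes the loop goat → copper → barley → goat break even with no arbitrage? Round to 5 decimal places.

0.32831

Known legs of the cycle: 0.4474 × 6.808 = 3.0458992
For no arbitrage the full-cycle product must be 1, so the missing rate is 1 / 3.0458992 ≈ 0.3283103.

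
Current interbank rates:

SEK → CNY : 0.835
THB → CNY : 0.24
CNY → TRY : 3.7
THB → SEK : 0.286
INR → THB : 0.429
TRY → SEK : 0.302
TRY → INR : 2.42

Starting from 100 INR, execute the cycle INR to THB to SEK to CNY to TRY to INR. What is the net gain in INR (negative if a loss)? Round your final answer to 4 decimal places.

-8.2667

100 INR × 0.429 = 42.9 THB
42.9 THB × 0.286 = 12.2694 SEK
12.2694 SEK × 0.835 = 10.244949 CNY
10.244949 CNY × 3.7 = 37.9063113 TRY
37.9063113 TRY × 2.42 = 91.733273346 INR
Net change: 91.733273346 − 100 = -8.266726654 INR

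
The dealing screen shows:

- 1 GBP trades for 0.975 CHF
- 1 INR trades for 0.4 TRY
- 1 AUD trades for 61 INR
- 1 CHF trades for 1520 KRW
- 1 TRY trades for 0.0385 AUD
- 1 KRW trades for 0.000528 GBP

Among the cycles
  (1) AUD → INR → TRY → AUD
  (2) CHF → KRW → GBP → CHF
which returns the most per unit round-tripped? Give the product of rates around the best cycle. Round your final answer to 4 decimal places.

(1) 61 × 0.4 × 0.0385 = 0.93940
(2) 1520 × 0.000528 × 0.975 = 0.78250
Highest is cycle (1) at 0.9394 (≤1, no arbitrage).

0.9394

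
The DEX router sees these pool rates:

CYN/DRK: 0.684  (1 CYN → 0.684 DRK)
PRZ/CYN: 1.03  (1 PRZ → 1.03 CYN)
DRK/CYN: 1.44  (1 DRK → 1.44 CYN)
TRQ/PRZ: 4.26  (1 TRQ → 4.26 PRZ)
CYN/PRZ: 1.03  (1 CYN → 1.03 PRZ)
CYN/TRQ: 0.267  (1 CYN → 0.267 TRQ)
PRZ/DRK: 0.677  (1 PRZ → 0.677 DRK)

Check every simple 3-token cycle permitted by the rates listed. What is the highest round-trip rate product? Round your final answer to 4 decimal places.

PRZ→CYN→TRQ→PRZ: 1.03 × 0.267 × 4.26 = 1.17154
PRZ→DRK→CYN→PRZ: 0.677 × 1.44 × 1.03 = 1.00413
Maximum is PRZ→CYN→TRQ→PRZ at 1.1715; arbitrage exists.

1.1715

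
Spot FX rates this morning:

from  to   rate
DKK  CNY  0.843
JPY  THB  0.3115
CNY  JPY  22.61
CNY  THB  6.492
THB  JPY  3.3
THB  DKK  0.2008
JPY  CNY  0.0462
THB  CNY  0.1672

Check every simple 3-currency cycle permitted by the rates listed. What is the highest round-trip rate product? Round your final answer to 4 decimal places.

THB→CNY→JPY→THB: 0.1672 × 22.61 × 0.3115 = 1.17759
THB→DKK→CNY→THB: 0.2008 × 0.843 × 6.492 = 1.09893
THB→JPY→CNY→THB: 3.3 × 0.0462 × 6.492 = 0.98977
Maximum is THB→CNY→JPY→THB at 1.1776; arbitrage exists.

1.1776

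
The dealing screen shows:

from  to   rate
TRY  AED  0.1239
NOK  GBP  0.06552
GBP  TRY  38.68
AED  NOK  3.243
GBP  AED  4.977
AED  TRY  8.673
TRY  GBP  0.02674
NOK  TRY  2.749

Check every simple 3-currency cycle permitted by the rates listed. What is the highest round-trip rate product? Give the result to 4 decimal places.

GBP→AED→TRY→GBP: 4.977 × 8.673 × 0.02674 = 1.15425
NOK→TRY→AED→NOK: 2.749 × 0.1239 × 3.243 = 1.10457
GBP→AED→NOK→GBP: 4.977 × 3.243 × 0.06552 = 1.05752
Maximum is GBP→AED→TRY→GBP at 1.1542; arbitrage exists.

1.1542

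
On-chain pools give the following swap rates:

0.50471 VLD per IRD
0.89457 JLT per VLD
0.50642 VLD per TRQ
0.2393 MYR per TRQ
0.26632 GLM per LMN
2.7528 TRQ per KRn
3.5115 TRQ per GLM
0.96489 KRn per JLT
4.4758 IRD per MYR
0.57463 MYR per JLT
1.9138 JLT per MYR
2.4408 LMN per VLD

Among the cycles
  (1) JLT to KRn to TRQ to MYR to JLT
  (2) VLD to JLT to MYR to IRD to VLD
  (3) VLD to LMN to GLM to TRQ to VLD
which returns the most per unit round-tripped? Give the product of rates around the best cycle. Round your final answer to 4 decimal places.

1.2164

(1) 0.96489 × 2.7528 × 0.2393 × 1.9138 = 1.21644
(2) 0.89457 × 0.57463 × 4.4758 × 0.50471 = 1.16122
(3) 2.4408 × 0.26632 × 3.5115 × 0.50642 = 1.15595
Highest is cycle (1) at 1.2164 (>1, arbitrage).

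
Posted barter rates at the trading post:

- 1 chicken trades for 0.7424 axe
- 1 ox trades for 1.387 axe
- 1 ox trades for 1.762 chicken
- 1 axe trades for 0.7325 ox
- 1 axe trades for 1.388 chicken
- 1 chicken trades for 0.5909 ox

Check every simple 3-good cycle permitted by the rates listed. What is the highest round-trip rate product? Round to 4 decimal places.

ox→axe→chicken→ox: 1.387 × 1.388 × 0.5909 = 1.13757
ox→chicken→axe→ox: 1.762 × 0.7424 × 0.7325 = 0.95819
Maximum is ox→axe→chicken→ox at 1.1376; arbitrage exists.

1.1376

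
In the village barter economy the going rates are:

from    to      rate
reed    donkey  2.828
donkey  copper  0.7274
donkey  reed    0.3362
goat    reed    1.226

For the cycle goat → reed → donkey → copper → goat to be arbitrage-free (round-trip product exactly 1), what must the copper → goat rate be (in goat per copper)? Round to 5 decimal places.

0.39651

Known legs of the cycle: 1.226 × 2.828 × 0.7274 = 2.5219889072
For no arbitrage the full-cycle product must be 1, so the missing rate is 1 / 2.5219889072 ≈ 0.3965124.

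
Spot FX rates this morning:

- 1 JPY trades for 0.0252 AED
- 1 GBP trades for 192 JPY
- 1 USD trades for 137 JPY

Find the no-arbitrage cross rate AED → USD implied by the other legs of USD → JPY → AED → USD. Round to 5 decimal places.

0.28965

Known legs of the cycle: 137 × 0.0252 = 3.4524
For no arbitrage the full-cycle product must be 1, so the missing rate is 1 / 3.4524 ≈ 0.2896536.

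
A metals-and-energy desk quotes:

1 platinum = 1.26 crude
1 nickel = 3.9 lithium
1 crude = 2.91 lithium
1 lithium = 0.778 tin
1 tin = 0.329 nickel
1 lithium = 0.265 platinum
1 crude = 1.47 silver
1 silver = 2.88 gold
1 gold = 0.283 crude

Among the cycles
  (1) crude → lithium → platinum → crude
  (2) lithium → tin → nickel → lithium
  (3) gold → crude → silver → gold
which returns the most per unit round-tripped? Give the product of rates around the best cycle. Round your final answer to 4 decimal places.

1.1981

(1) 2.91 × 0.265 × 1.26 = 0.97165
(2) 0.778 × 0.329 × 3.9 = 0.99825
(3) 0.283 × 1.47 × 2.88 = 1.19811
Highest is cycle (3) at 1.1981 (>1, arbitrage).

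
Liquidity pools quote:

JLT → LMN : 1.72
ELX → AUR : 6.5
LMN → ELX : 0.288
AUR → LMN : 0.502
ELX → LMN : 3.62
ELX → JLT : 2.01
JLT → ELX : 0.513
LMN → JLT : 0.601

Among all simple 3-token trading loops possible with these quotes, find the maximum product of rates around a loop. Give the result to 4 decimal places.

1.1161

ELX→LMN→JLT→ELX: 3.62 × 0.601 × 0.513 = 1.11609
ELX→JLT→LMN→ELX: 2.01 × 1.72 × 0.288 = 0.99567
ELX→AUR→LMN→ELX: 6.5 × 0.502 × 0.288 = 0.93974
Maximum is ELX→LMN→JLT→ELX at 1.1161; arbitrage exists.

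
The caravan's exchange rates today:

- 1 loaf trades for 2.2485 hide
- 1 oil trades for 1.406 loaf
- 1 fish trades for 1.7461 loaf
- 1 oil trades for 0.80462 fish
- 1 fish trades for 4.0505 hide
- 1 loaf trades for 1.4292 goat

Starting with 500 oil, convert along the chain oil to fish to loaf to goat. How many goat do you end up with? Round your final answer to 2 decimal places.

1003.98

500 oil × 0.80462 = 402.31 fish
402.31 fish × 1.7461 = 702.473491 loaf
702.473491 loaf × 1.4292 = 1003.9751133372 goat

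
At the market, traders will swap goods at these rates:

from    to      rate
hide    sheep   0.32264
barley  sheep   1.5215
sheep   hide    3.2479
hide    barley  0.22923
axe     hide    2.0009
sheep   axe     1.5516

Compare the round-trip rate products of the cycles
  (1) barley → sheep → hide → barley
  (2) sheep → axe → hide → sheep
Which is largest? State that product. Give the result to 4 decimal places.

1.1328

(1) 1.5215 × 3.2479 × 0.22923 = 1.13278
(2) 1.5516 × 2.0009 × 0.32264 = 1.00167
Highest is cycle (1) at 1.1328 (>1, arbitrage).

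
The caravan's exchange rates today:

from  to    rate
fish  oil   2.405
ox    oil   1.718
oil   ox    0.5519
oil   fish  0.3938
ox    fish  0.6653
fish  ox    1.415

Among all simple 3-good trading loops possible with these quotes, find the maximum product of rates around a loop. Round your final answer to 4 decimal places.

ox→oil→fish→ox: 1.718 × 0.3938 × 1.415 = 0.95732
ox→fish→oil→ox: 0.6653 × 2.405 × 0.5519 = 0.88307
Maximum is ox→oil→fish→ox at 0.9573; no arbitrage — every cycle loses value.

0.9573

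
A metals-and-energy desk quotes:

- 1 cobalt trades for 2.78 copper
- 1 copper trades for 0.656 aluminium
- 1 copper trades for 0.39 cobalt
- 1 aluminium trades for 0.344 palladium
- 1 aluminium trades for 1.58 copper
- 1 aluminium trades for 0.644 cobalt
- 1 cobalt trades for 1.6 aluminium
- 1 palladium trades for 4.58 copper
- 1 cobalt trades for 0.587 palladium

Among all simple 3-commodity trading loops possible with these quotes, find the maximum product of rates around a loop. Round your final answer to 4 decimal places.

aluminium→cobalt→copper→aluminium: 0.644 × 2.78 × 0.656 = 1.17445
copper→cobalt→palladium→copper: 0.39 × 0.587 × 4.58 = 1.04850
aluminium→palladium→copper→aluminium: 0.344 × 4.58 × 0.656 = 1.03354
aluminium→copper→cobalt→aluminium: 1.58 × 0.39 × 1.6 = 0.98592
Maximum is aluminium→cobalt→copper→aluminium at 1.1744; arbitrage exists.

1.1744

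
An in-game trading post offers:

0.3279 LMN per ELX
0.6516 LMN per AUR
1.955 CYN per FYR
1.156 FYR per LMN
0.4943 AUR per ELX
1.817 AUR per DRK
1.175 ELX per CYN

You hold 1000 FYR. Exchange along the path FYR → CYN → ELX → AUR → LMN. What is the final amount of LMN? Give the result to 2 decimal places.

1000 FYR × 1.955 = 1955 CYN
1955 CYN × 1.175 = 2297.125 ELX
2297.125 ELX × 0.4943 = 1135.4688875 AUR
1135.4688875 AUR × 0.6516 = 739.871527095 LMN

739.87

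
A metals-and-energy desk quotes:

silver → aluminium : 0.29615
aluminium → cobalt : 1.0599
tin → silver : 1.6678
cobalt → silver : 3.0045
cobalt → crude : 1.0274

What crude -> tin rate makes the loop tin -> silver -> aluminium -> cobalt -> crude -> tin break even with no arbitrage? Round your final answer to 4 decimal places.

1.8593

Known legs of the cycle: 1.6678 × 0.29615 × 1.0599 × 1.0274 = 0.5378487455297022
For no arbitrage the full-cycle product must be 1, so the missing rate is 1 / 0.5378487455297022 ≈ 1.859259.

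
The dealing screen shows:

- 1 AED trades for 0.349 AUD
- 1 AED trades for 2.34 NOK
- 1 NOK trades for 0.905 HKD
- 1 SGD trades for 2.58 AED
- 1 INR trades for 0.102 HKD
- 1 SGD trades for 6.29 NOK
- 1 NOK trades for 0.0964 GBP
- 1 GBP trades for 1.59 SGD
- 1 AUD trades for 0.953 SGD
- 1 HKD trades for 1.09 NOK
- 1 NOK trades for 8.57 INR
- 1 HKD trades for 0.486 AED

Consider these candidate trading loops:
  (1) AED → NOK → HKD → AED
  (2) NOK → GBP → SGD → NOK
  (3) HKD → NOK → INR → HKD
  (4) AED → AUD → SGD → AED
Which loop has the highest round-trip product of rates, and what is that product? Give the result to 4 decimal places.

1.0292

(1) 2.34 × 0.905 × 0.486 = 1.02920
(2) 0.0964 × 1.59 × 6.29 = 0.96411
(3) 1.09 × 8.57 × 0.102 = 0.95281
(4) 0.349 × 0.953 × 2.58 = 0.85810
Highest is cycle (1) at 1.0292 (>1, arbitrage).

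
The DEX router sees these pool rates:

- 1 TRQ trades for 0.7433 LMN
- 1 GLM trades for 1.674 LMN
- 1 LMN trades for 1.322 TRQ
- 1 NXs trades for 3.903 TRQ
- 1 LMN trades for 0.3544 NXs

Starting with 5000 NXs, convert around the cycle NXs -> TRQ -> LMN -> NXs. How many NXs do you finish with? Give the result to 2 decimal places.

5140.75

5000 NXs × 3.903 = 19515 TRQ
19515 TRQ × 0.7433 = 14505.4995 LMN
14505.4995 LMN × 0.3544 = 5140.7490228 NXs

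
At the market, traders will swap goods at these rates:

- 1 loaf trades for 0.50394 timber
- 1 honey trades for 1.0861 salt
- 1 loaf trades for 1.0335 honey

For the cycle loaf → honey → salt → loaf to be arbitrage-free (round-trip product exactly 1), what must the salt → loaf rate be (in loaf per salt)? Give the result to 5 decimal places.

Known legs of the cycle: 1.0335 × 1.0861 = 1.12248435
For no arbitrage the full-cycle product must be 1, so the missing rate is 1 / 1.12248435 ≈ 0.8908810.

0.89088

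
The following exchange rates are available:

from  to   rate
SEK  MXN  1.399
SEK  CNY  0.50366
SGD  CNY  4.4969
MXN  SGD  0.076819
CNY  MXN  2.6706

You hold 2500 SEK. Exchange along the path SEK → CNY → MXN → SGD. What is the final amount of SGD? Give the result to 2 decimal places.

258.32

2500 SEK × 0.50366 = 1259.15 CNY
1259.15 CNY × 2.6706 = 3362.68599 MXN
3362.68599 MXN × 0.076819 = 258.31817506581 SGD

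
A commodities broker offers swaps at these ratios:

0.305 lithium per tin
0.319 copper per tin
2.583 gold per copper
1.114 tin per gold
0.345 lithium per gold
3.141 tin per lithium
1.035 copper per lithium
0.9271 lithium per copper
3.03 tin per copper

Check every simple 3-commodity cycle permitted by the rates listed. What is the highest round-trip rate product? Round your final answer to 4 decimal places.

0.9565

tin→lithium→copper→tin: 0.305 × 1.035 × 3.03 = 0.95650
tin→copper→lithium→tin: 0.319 × 0.9271 × 3.141 = 0.92893
lithium→copper→gold→lithium: 1.035 × 2.583 × 0.345 = 0.92232
tin→copper→gold→tin: 0.319 × 2.583 × 1.114 = 0.91791
Maximum is tin→lithium→copper→tin at 0.9565; no arbitrage — every cycle loses value.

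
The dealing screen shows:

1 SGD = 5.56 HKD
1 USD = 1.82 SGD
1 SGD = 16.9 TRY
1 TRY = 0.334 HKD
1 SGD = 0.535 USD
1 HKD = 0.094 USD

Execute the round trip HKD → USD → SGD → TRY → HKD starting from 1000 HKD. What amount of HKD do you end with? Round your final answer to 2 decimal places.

1000 HKD × 0.094 = 94 USD
94 USD × 1.82 = 171.08 SGD
171.08 SGD × 16.9 = 2891.252 TRY
2891.252 TRY × 0.334 = 965.678168 HKD

965.68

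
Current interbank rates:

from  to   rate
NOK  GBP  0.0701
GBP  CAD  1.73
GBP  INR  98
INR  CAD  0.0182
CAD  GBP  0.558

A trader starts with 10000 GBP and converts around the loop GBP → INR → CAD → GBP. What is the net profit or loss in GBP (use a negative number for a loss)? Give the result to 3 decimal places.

-47.512

10000 GBP × 98 = 980000 INR
980000 INR × 0.0182 = 17836 CAD
17836 CAD × 0.558 = 9952.488 GBP
Net change: 9952.488 − 10000 = -47.512 GBP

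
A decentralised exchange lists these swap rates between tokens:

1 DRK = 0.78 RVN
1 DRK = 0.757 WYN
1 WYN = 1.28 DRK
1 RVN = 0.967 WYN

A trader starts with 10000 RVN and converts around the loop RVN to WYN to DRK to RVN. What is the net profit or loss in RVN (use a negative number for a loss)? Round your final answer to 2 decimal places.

-345.47

10000 RVN × 0.967 = 9670 WYN
9670 WYN × 1.28 = 12377.6 DRK
12377.6 DRK × 0.78 = 9654.528 RVN
Net change: 9654.528 − 10000 = -345.472 RVN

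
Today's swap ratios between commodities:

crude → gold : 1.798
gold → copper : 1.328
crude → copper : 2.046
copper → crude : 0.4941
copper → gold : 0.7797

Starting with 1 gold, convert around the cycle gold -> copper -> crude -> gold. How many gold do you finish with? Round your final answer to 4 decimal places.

1 gold × 1.328 = 1.328 copper
1.328 copper × 0.4941 = 0.6561648 crude
0.6561648 crude × 1.798 = 1.1797843104 gold

1.1798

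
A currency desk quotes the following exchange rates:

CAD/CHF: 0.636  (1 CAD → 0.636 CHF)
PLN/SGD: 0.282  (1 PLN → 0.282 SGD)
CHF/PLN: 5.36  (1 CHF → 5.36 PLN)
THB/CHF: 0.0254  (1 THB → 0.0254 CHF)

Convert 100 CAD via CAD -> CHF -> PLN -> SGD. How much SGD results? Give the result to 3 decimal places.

96.133

100 CAD × 0.636 = 63.6 CHF
63.6 CHF × 5.36 = 340.896 PLN
340.896 PLN × 0.282 = 96.132672 SGD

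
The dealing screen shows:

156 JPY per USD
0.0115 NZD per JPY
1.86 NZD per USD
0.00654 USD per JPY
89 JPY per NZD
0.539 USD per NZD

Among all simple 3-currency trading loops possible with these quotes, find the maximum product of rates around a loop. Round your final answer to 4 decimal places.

1.0826

USD→NZD→JPY→USD: 1.86 × 89 × 0.00654 = 1.08263
USD→JPY→NZD→USD: 156 × 0.0115 × 0.539 = 0.96697
Maximum is USD→NZD→JPY→USD at 1.0826; arbitrage exists.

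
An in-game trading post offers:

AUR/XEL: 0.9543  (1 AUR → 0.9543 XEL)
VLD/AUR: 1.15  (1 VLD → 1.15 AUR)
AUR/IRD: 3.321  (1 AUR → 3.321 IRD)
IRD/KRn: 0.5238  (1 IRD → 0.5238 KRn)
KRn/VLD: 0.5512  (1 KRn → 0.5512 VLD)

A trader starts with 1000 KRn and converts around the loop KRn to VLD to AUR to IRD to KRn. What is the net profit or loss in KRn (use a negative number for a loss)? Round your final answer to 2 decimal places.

1000 KRn × 0.5512 = 551.2 VLD
551.2 VLD × 1.15 = 633.88 AUR
633.88 AUR × 3.321 = 2105.11548 IRD
2105.11548 IRD × 0.5238 = 1102.659488424 KRn
Net change: 1102.659488424 − 1000 = 102.659488424 KRn

102.66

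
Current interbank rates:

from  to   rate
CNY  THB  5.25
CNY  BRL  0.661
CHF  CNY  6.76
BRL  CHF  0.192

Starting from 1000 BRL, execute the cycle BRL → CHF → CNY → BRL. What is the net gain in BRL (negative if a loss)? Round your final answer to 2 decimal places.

-142.07

1000 BRL × 0.192 = 192 CHF
192 CHF × 6.76 = 1297.92 CNY
1297.92 CNY × 0.661 = 857.92512 BRL
Net change: 857.92512 − 1000 = -142.07488 BRL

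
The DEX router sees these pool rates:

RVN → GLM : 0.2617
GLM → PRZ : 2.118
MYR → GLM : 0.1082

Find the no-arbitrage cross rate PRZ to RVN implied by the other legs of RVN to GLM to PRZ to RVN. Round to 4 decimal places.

1.8041

Known legs of the cycle: 0.2617 × 2.118 = 0.5542806
For no arbitrage the full-cycle product must be 1, so the missing rate is 1 / 0.5542806 ≈ 1.804140.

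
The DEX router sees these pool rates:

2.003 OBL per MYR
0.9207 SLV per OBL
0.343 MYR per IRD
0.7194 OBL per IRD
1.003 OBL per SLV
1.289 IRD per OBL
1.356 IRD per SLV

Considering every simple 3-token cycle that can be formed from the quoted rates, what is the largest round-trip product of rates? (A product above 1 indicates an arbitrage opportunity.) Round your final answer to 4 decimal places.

0.8981

IRD→OBL→SLV→IRD: 0.7194 × 0.9207 × 1.356 = 0.89815
IRD→MYR→OBL→IRD: 0.343 × 2.003 × 1.289 = 0.88558
Maximum is IRD→OBL→SLV→IRD at 0.8981; no arbitrage — every cycle loses value.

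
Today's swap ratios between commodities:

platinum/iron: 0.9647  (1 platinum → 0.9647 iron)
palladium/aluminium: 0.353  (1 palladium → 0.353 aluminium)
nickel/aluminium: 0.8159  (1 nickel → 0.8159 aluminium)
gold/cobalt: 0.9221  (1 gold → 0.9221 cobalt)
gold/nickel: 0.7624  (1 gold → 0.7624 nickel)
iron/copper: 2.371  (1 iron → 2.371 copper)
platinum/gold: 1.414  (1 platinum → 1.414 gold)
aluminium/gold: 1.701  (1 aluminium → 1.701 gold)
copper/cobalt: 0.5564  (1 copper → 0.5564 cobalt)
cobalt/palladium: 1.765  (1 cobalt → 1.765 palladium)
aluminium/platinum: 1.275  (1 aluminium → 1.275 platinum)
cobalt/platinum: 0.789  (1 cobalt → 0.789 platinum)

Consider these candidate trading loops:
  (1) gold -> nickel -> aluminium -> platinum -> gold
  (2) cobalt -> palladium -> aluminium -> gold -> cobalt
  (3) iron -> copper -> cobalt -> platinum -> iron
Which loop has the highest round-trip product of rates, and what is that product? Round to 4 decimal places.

(1) 0.7624 × 0.8159 × 1.275 × 1.414 = 1.12145
(2) 1.765 × 0.353 × 1.701 × 0.9221 = 0.97724
(3) 2.371 × 0.5564 × 0.789 × 0.9647 = 1.00413
Highest is cycle (1) at 1.1214 (>1, arbitrage).

1.1214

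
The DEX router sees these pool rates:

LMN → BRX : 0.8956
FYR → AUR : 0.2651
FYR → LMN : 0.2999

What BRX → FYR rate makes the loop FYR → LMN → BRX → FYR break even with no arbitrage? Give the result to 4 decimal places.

Known legs of the cycle: 0.2999 × 0.8956 = 0.26859044
For no arbitrage the full-cycle product must be 1, so the missing rate is 1 / 0.26859044 ≈ 3.723141.

3.7231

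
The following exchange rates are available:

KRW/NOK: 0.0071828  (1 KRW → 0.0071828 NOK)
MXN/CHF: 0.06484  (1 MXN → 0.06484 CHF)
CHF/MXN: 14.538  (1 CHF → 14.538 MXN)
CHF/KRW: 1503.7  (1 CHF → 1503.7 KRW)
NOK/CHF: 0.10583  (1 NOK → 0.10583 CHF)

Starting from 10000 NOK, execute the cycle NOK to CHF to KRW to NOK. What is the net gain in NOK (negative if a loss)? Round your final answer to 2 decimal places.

10000 NOK × 0.10583 = 1058.3 CHF
1058.3 CHF × 1503.7 = 1591365.71 KRW
1591365.71 KRW × 0.0071828 = 11430.461621788 NOK
Net change: 11430.461621788 − 10000 = 1430.461621788 NOK

1430.46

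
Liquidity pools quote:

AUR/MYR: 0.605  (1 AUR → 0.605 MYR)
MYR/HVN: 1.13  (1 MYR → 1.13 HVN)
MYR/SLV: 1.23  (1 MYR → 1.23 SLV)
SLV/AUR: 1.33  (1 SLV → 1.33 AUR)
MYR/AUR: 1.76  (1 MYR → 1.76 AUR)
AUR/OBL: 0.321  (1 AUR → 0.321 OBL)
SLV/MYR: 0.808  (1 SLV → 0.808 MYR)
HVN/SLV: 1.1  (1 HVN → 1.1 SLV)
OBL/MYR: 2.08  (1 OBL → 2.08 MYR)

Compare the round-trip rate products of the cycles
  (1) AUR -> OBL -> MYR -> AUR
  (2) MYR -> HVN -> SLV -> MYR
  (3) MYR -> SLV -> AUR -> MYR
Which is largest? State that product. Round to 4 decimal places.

1.1751

(1) 0.321 × 2.08 × 1.76 = 1.17512
(2) 1.13 × 1.1 × 0.808 = 1.00434
(3) 1.23 × 1.33 × 0.605 = 0.98972
Highest is cycle (1) at 1.1751 (>1, arbitrage).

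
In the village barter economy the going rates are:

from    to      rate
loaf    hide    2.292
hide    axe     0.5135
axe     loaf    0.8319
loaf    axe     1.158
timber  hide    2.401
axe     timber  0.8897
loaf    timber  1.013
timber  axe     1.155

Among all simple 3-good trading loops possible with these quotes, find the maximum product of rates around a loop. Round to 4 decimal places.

timber→hide→axe→timber: 2.401 × 0.5135 × 0.8897 = 1.09692
hide→axe→loaf→hide: 0.5135 × 0.8319 × 2.292 = 0.97910
timber→axe→loaf→timber: 1.155 × 0.8319 × 1.013 = 0.97334
Maximum is timber→hide→axe→timber at 1.0969; arbitrage exists.

1.0969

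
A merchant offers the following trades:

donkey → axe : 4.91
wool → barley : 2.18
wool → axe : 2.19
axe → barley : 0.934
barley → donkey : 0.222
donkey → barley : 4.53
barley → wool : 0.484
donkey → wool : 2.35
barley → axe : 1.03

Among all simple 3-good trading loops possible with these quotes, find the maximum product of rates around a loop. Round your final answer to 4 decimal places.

1.1373

wool→barley→donkey→wool: 2.18 × 0.222 × 2.35 = 1.13731
axe→barley→donkey→axe: 0.934 × 0.222 × 4.91 = 1.01808
axe→barley→wool→axe: 0.934 × 0.484 × 2.19 = 0.99000
Maximum is wool→barley→donkey→wool at 1.1373; arbitrage exists.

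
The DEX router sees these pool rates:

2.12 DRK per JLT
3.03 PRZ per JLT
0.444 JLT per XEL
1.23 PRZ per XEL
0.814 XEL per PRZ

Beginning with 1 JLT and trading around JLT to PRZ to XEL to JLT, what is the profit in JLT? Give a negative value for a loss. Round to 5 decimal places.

1 JLT × 3.03 = 3.03 PRZ
3.03 PRZ × 0.814 = 2.46642 XEL
2.46642 XEL × 0.444 = 1.09509048 JLT
Net change: 1.09509048 − 1 = 0.09509048 JLT

0.09509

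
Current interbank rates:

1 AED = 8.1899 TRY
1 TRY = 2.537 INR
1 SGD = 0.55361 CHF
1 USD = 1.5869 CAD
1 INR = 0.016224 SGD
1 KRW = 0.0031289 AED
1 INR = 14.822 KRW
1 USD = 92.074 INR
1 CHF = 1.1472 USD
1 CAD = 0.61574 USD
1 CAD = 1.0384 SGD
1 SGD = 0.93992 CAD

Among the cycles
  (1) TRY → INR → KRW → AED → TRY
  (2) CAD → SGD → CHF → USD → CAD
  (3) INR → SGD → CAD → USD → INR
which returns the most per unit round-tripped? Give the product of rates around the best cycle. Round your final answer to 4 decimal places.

1.0465

(1) 2.537 × 14.822 × 0.0031289 × 8.1899 = 0.96360
(2) 1.0384 × 0.55361 × 1.1472 × 1.5869 = 1.04654
(3) 0.016224 × 0.93992 × 0.61574 × 92.074 = 0.86454
Highest is cycle (2) at 1.0465 (>1, arbitrage).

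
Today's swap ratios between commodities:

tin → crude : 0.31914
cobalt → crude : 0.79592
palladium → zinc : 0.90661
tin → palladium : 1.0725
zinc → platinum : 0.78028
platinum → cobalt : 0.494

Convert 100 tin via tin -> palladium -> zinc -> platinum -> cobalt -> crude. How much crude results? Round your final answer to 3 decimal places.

29.831

100 tin × 1.0725 = 107.25 palladium
107.25 palladium × 0.90661 = 97.2339225 zinc
97.2339225 zinc × 0.78028 = 75.8696850483 platinum
75.8696850483 platinum × 0.494 = 37.4796244138602 cobalt
37.4796244138602 cobalt × 0.79592 = 29.830782663479610384 crude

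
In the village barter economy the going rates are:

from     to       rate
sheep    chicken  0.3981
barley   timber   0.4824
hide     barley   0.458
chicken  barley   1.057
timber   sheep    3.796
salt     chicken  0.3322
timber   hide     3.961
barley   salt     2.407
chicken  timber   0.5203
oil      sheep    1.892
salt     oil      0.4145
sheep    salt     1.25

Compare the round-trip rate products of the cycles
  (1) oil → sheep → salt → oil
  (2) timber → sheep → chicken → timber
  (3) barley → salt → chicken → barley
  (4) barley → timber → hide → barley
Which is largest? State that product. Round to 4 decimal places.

(1) 1.892 × 1.25 × 0.4145 = 0.98029
(2) 3.796 × 0.3981 × 0.5203 = 0.78627
(3) 2.407 × 0.3322 × 1.057 = 0.84518
(4) 0.4824 × 3.961 × 0.458 = 0.87514
Highest is cycle (1) at 0.9803 (≤1, no arbitrage).

0.9803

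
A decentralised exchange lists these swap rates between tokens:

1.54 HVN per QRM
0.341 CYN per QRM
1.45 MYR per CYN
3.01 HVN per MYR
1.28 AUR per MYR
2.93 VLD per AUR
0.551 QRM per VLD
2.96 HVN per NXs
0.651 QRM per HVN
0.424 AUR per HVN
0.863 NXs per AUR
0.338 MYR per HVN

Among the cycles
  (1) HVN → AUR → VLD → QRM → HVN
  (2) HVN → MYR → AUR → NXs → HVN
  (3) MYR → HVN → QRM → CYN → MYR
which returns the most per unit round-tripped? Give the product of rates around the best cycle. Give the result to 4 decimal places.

1.1052

(1) 0.424 × 2.93 × 0.551 × 1.54 = 1.05416
(2) 0.338 × 1.28 × 0.863 × 2.96 = 1.10517
(3) 3.01 × 0.651 × 0.341 × 1.45 = 0.96888
Highest is cycle (2) at 1.1052 (>1, arbitrage).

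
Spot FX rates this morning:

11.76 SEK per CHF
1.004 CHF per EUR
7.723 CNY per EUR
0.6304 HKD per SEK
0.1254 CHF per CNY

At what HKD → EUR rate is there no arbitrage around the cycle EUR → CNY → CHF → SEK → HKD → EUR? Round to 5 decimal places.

0.13928

Known legs of the cycle: 7.723 × 0.1254 × 11.76 × 0.6304 = 7.1797132205568
For no arbitrage the full-cycle product must be 1, so the missing rate is 1 / 7.1797132205568 ≈ 0.1392813.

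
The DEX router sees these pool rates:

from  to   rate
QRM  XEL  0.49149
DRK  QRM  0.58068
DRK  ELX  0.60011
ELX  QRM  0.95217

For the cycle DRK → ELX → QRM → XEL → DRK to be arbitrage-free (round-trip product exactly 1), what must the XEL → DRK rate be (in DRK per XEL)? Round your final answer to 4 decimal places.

3.5607

Known legs of the cycle: 0.60011 × 0.95217 × 0.49149 = 0.280840698003663
For no arbitrage the full-cycle product must be 1, so the missing rate is 1 / 0.280840698003663 ≈ 3.560737.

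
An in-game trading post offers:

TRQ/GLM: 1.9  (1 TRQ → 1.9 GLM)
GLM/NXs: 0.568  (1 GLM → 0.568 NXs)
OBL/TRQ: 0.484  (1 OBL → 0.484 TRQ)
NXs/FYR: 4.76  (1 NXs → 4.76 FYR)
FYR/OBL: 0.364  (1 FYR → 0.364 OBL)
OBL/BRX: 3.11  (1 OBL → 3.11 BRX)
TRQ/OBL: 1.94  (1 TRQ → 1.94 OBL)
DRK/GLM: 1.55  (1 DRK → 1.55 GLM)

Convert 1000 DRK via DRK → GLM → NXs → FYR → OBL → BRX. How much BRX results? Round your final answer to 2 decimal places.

1000 DRK × 1.55 = 1550 GLM
1550 GLM × 0.568 = 880.4 NXs
880.4 NXs × 4.76 = 4190.704 FYR
4190.704 FYR × 0.364 = 1525.416256 OBL
1525.416256 OBL × 3.11 = 4744.04455616 BRX

4744.04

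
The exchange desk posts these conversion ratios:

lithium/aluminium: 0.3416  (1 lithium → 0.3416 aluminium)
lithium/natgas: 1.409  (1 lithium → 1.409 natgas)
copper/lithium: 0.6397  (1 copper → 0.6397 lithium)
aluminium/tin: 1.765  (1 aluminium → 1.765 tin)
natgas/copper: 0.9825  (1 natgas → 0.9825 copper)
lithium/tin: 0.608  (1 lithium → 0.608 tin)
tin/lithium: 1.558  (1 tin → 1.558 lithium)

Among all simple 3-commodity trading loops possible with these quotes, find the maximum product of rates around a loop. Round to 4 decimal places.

0.9394

tin→lithium→aluminium→tin: 1.558 × 0.3416 × 1.765 = 0.93936
natgas→copper→lithium→natgas: 0.9825 × 0.6397 × 1.409 = 0.88556
Maximum is tin→lithium→aluminium→tin at 0.9394; no arbitrage — every cycle loses value.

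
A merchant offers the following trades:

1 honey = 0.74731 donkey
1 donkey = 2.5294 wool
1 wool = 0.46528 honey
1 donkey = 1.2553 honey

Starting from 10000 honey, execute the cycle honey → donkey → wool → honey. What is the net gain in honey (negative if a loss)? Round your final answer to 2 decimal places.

-1205.06

10000 honey × 0.74731 = 7473.1 donkey
7473.1 donkey × 2.5294 = 18902.45914 wool
18902.45914 wool × 0.46528 = 8794.9361886592 honey
Net change: 8794.9361886592 − 10000 = -1205.0638113408 honey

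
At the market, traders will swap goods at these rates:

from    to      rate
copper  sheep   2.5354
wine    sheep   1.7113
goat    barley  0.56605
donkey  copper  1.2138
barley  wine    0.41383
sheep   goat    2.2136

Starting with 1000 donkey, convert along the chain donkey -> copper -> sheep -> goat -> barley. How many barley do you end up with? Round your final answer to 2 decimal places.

1000 donkey × 1.2138 = 1213.8 copper
1213.8 copper × 2.5354 = 3077.46852 sheep
3077.46852 sheep × 2.2136 = 6812.284315872 goat
6812.284315872 goat × 0.56605 = 3856.0935369993456 barley

3856.09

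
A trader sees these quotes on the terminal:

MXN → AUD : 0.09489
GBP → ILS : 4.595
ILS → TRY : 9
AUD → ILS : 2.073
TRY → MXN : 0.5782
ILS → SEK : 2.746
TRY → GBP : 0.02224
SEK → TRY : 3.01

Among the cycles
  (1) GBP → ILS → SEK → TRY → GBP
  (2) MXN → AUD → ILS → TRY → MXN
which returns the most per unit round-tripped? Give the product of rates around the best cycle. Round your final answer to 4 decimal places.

(1) 4.595 × 2.746 × 3.01 × 0.02224 = 0.84467
(2) 0.09489 × 2.073 × 9 × 0.5782 = 1.02362
Highest is cycle (2) at 1.0236 (>1, arbitrage).

1.0236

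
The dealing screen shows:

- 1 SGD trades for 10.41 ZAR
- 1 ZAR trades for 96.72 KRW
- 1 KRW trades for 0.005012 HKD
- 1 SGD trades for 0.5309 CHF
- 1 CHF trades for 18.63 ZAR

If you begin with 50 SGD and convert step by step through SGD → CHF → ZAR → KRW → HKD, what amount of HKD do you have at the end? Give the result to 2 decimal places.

50 SGD × 0.5309 = 26.545 CHF
26.545 CHF × 18.63 = 494.53335 ZAR
494.53335 ZAR × 96.72 = 47831.265612 KRW
47831.265612 KRW × 0.005012 = 239.730303247344 HKD

239.73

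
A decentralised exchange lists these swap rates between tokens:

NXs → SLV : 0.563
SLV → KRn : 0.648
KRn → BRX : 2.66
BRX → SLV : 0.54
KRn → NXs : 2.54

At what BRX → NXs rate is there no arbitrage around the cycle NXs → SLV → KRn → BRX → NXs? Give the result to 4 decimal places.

Known legs of the cycle: 0.563 × 0.648 × 2.66 = 0.97043184
For no arbitrage the full-cycle product must be 1, so the missing rate is 1 / 0.97043184 ≈ 1.030469.

1.0305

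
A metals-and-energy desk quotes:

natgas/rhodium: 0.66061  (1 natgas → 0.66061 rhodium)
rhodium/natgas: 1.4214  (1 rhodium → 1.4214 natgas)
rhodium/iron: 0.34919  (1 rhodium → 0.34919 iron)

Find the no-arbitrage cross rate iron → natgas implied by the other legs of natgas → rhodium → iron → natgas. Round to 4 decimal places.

Known legs of the cycle: 0.66061 × 0.34919 = 0.2306784059
For no arbitrage the full-cycle product must be 1, so the missing rate is 1 / 0.2306784059 ≈ 4.335039.

4.3350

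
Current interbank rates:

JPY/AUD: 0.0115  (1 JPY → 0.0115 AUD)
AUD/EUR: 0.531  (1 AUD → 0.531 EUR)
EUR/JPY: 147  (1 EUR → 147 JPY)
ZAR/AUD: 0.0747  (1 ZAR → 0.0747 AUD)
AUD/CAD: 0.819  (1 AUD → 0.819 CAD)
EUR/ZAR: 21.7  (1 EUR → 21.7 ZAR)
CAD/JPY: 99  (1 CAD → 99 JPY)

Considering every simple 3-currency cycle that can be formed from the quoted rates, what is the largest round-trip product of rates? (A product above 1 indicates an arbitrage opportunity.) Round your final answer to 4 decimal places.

CAD→JPY→AUD→CAD: 99 × 0.0115 × 0.819 = 0.93243
EUR→JPY→AUD→EUR: 147 × 0.0115 × 0.531 = 0.89766
EUR→ZAR→AUD→EUR: 21.7 × 0.0747 × 0.531 = 0.86075
Maximum is CAD→JPY→AUD→CAD at 0.9324; no arbitrage — every cycle loses value.

0.9324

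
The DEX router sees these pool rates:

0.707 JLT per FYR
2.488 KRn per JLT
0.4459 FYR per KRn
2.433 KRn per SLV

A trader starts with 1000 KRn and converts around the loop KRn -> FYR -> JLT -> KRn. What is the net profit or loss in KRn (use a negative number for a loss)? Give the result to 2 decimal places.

1000 KRn × 0.4459 = 445.9 FYR
445.9 FYR × 0.707 = 315.2513 JLT
315.2513 JLT × 2.488 = 784.3452344 KRn
Net change: 784.3452344 − 1000 = -215.6547656 KRn

-215.65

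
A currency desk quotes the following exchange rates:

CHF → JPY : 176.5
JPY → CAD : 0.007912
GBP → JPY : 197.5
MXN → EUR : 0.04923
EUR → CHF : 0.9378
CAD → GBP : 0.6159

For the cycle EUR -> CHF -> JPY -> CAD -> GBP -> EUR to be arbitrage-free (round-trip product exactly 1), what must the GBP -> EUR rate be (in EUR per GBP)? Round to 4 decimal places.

1.2398

Known legs of the cycle: 0.9378 × 176.5 × 0.007912 × 0.6159 = 0.80658737651736
For no arbitrage the full-cycle product must be 1, so the missing rate is 1 / 0.80658737651736 ≈ 1.239791.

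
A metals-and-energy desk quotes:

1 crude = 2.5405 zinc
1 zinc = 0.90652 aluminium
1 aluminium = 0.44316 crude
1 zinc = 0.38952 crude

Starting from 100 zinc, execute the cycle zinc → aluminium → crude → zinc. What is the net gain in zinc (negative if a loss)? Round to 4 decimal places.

2.0604

100 zinc × 0.90652 = 90.652 aluminium
90.652 aluminium × 0.44316 = 40.17334032 crude
40.17334032 crude × 2.5405 = 102.06037108296 zinc
Net change: 102.06037108296 − 100 = 2.06037108296 zinc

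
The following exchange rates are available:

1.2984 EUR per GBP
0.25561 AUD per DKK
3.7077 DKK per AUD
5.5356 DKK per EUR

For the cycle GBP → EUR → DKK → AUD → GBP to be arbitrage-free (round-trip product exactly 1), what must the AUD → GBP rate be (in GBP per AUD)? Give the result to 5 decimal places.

0.54431

Known legs of the cycle: 1.2984 × 5.5356 × 0.25561 = 1.8371772032544
For no arbitrage the full-cycle product must be 1, so the missing rate is 1 / 1.8371772032544 ≈ 0.5443133.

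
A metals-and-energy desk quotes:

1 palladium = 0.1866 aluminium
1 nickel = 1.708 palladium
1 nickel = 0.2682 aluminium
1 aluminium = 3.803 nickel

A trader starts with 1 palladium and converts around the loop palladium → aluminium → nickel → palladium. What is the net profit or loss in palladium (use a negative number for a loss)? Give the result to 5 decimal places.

0.21206

1 palladium × 0.1866 = 0.1866 aluminium
0.1866 aluminium × 3.803 = 0.7096398 nickel
0.7096398 nickel × 1.708 = 1.2120647784 palladium
Net change: 1.2120647784 − 1 = 0.2120647784 palladium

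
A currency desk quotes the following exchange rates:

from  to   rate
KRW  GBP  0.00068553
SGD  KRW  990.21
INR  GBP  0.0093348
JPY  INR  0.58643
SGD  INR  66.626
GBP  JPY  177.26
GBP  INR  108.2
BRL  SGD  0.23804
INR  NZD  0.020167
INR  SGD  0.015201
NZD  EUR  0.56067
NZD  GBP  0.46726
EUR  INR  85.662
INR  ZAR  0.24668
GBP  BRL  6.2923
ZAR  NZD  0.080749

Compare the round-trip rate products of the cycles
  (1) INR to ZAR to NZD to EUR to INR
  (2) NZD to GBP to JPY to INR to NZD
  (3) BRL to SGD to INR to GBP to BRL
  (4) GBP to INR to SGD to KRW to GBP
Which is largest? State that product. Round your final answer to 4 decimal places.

(1) 0.24668 × 0.080749 × 0.56067 × 85.662 = 0.95668
(2) 0.46726 × 177.26 × 0.58643 × 0.020167 = 0.97955
(3) 0.23804 × 66.626 × 0.0093348 × 6.2923 = 0.93155
(4) 108.2 × 0.015201 × 990.21 × 0.00068553 = 1.11649
Highest is cycle (4) at 1.1165 (>1, arbitrage).

1.1165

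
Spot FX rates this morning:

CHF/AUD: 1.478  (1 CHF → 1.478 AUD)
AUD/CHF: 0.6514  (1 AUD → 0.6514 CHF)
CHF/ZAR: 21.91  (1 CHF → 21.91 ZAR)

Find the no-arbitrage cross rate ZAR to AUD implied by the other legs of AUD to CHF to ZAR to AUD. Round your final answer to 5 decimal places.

Known legs of the cycle: 0.6514 × 21.91 = 14.272174
For no arbitrage the full-cycle product must be 1, so the missing rate is 1 / 14.272174 ≈ 0.0700664.

0.07007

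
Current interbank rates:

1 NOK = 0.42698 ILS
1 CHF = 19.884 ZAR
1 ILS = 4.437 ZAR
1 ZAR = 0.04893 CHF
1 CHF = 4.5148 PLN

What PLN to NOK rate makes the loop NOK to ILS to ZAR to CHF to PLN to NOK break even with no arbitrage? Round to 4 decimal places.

Known legs of the cycle: 0.42698 × 4.437 × 0.04893 × 4.5148 = 0.41851467772602264
For no arbitrage the full-cycle product must be 1, so the missing rate is 1 / 0.41851467772602264 ≈ 2.389402.

2.3894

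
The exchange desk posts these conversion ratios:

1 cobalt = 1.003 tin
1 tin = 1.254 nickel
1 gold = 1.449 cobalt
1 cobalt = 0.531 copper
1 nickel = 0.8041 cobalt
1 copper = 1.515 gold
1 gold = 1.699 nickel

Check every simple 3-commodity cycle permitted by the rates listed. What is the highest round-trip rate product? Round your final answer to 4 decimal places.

1.1657

gold→cobalt→copper→gold: 1.449 × 0.531 × 1.515 = 1.16567
tin→nickel→cobalt→tin: 1.254 × 0.8041 × 1.003 = 1.01137
Maximum is gold→cobalt→copper→gold at 1.1657; arbitrage exists.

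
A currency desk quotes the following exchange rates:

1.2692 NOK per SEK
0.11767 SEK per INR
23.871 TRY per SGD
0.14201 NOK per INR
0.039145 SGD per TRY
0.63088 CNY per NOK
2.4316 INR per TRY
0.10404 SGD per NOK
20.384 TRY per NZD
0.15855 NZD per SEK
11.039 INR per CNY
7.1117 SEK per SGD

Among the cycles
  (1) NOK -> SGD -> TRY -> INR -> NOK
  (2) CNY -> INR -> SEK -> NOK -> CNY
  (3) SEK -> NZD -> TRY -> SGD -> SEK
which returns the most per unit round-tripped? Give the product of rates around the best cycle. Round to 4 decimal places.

1.0401

(1) 0.10404 × 23.871 × 2.4316 × 0.14201 = 0.85759
(2) 11.039 × 0.11767 × 1.2692 × 0.63088 = 1.04009
(3) 0.15855 × 20.384 × 0.039145 × 7.1117 = 0.89972
Highest is cycle (2) at 1.0401 (>1, arbitrage).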